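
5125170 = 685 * 7482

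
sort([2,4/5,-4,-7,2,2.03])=[-7,-4,4/5,2,2,2.03]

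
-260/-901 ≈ 0.289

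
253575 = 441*575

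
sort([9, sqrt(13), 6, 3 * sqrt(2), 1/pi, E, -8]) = [-8, 1/pi, E, sqrt(13), 3 * sqrt(2), 6, 9]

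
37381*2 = 74762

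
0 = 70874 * 0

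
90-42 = 48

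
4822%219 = 4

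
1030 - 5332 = -4302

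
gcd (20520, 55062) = 342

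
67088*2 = 134176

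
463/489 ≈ 0.947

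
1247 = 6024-4777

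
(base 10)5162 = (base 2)1010000101010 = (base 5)131122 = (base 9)7065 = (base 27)725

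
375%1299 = 375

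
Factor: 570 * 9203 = 2^1 * 3^1 * 5^1 * 19^1 * 9203^1 = 5245710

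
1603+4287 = 5890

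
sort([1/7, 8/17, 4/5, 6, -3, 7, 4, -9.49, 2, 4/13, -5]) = [-9.49, -5, -3, 1/7, 4/13, 8/17, 4/5, 2, 4, 6, 7]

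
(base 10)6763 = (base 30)7fd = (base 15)200d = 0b1101001101011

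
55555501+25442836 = 80998337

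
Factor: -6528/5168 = -1 * 2^3 * 3^1 * 19^(-1) = -24/19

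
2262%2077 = 185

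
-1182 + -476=-1658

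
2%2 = 0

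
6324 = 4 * 1581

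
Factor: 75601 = 19^1*23^1*173^1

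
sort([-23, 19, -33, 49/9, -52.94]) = [-52.94, -33, -23, 49/9, 19]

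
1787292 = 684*2613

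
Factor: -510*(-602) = 2^2*3^1*5^1*7^1*17^1*43^1 = 307020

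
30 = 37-7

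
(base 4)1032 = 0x4e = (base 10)78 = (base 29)2k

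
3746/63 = 59 + 29/63 ≈ 59.46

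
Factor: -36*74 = -1*2^3*3^2*37^1 = -2664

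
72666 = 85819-13153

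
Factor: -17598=-1 * 2^1 * 3^1 * 7^1 * 419^1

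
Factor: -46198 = -1*2^1*23099^1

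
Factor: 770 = 2^1 * 5^1 * 7^1 * 11^1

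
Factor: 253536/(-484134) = -1*2^4*7^(-1)*19^1*139^1*11527^(-1) = -42256/80689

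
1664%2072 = 1664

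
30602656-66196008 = -35593352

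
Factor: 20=2^2 * 5^1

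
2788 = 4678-1890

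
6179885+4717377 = 10897262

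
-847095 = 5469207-6316302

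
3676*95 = 349220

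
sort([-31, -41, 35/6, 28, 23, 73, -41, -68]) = [-68, -41, -41, -31, 35/6, 23, 28, 73]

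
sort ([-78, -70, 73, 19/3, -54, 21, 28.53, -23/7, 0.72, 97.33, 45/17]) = [-78, -70, -54, -23/7, 0.72, 45/17, 19/3, 21, 28.53, 73, 97.33]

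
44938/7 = 6419 + 5/7 ≈ 6419.71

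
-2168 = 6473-8641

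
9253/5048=1 + 4205/5048 ≈ 1.83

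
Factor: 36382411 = 13^1 * 2798647^1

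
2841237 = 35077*81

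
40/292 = 10/73 ≈ 0.137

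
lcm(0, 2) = 0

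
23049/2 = 11524 + 1/2 = 11524.50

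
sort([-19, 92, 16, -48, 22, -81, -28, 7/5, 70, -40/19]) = [-81, -48, -28, -19, -40/19, 7/5, 16, 22, 70, 92]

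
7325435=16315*449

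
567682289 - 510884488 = 56797801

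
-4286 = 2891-7177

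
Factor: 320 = 2^6*5^1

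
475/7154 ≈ 0.0664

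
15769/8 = 1971 + 1/8 ≈ 1971.13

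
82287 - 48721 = 33566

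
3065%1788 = 1277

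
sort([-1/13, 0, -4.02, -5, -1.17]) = [-5, -4.02, -1.17, -1/13, 0]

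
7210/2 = 3605 = 3605.00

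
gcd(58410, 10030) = 590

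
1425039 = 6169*231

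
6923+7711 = 14634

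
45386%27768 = 17618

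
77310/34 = 2273 + 14/17 ≈ 2273.82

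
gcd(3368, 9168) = 8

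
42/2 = 21 = 21.00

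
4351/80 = 54 + 31/80≈54.39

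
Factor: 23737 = 7^1 * 3391^1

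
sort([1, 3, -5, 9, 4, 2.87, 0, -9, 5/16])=[-9, -5, 0, 5/16, 1, 2.87, 3, 4, 9]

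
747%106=5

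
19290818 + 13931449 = 33222267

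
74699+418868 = 493567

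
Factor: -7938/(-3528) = 2^(-2)*3^2 = 9/4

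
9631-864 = 8767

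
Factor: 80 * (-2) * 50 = -1 * 2^6 * 5^3 = -8000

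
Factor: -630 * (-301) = 2^1 * 3^2 * 5^1 * 7^2 * 43^1 = 189630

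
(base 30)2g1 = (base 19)661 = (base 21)53d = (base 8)4351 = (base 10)2281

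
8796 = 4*2199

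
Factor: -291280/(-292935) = 2^4*3^(-1)*11^1*59^(-1) = 176/177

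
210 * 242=50820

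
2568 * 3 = 7704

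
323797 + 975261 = 1299058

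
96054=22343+73711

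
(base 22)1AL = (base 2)1011010101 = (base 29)P0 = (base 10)725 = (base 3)222212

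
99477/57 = 1745 + 4/19 ≈ 1745.21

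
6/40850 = 3/20425 ≈ 0.000147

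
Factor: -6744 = -1 * 2^3 * 3^1 * 281^1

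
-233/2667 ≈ -0.0874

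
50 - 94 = -44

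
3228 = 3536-308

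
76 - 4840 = -4764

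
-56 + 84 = 28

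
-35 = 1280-1315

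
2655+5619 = 8274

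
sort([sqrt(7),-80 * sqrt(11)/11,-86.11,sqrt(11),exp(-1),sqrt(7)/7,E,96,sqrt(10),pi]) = [-86.11,-80 * sqrt(11)/11,exp(-1),sqrt(7)/7,sqrt(7),E,pi,sqrt(10),sqrt(11),96]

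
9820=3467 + 6353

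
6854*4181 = 28656574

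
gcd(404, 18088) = 4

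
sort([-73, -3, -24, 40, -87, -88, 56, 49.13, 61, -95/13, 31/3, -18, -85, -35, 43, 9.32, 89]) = [-88, -87, -85, -73, -35, -24, -18, -95/13, -3, 9.32, 31/3, 40, 43, 49.13, 56, 61, 89]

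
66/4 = 16 + 1/2 = 16.50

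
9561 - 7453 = 2108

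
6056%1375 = 556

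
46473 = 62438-15965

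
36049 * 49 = 1766401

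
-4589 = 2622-7211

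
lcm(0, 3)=0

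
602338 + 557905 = 1160243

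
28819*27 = 778113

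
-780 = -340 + -440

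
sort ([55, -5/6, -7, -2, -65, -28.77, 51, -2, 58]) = [-65, -28.77, -7, -2, -2, -5/6, 51, 55, 58]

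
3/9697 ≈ 0.000309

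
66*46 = 3036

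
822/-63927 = -274/21309 ≈ -0.0129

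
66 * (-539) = -35574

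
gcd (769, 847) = 1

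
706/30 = 23 + 8/15 ≈ 23.53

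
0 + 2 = 2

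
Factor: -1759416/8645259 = -1*2^3*7^ (-1)*73309^1*411679^ (-1) = -586472/2881753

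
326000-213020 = 112980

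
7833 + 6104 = 13937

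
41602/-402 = -20801/201≈-103.49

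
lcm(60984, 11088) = 121968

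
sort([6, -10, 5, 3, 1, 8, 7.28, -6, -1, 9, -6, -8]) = [-10, -8, -6, -6, -1, 1, 3, 5, 6, 7.28, 8, 9]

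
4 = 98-94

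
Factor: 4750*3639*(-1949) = -1*2^1*3^1*5^3*19^1*1213^1*1949^1 = -33688952250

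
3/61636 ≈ 0.0000487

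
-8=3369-3377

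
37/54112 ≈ 0.000684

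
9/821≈0.0110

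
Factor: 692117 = 692117^1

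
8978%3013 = 2952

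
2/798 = 1/399 ≈ 0.00251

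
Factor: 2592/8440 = 2^2*3^4*5^(-1)*211^(-1) = 324/1055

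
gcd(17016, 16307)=709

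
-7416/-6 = 1236 = 1236.00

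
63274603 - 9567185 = 53707418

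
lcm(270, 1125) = 6750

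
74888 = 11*6808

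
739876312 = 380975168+358901144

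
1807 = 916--891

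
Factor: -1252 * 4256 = -1 * 2^7 * 7^1 * 19^1 * 313^1 = -5328512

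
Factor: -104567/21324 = -1*2^(-2)*3^(-1)*17^1*1777^(-1)*6151^1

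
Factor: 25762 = 2^1*11^1*1171^1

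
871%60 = 31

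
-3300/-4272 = 275/356 ≈ 0.772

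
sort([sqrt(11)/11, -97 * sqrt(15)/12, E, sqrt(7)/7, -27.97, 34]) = [-97 * sqrt(15)/12, -27.97, sqrt(11)/11, sqrt(7)/7, E, 34]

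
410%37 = 3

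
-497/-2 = 248 + 1/2 = 248.50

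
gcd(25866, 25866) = 25866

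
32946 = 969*34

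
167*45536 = 7604512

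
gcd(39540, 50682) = 6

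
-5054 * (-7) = 35378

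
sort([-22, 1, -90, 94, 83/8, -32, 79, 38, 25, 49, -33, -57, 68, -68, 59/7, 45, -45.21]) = [-90, -68, -57, -45.21, -33, -32, -22, 1, 59/7, 83/8, 25, 38, 45, 49, 68, 79, 94]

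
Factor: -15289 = -1 * 15289^1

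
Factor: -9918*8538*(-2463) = 2^2*3^4*19^1*29^1*821^1*1423^1 = 208566554292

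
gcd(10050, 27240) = 30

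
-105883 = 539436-645319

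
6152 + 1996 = 8148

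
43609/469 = 92 + 461/469 ≈ 92.98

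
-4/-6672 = 1/1668 ≈ 0.000600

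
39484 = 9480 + 30004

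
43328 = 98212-54884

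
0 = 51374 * 0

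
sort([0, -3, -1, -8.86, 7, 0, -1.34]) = [-8.86, -3, -1.34, -1, 0, 0, 7]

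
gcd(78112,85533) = 1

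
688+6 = 694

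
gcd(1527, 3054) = 1527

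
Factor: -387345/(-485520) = 2^(-4)*7^1*17^(-1)*31^1 = 217/272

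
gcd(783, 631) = 1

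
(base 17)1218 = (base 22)b8g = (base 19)f56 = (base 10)5516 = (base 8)12614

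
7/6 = 1 + 1/6 ≈ 1.17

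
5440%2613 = 214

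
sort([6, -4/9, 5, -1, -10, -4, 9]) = [-10, -4, -1, -4/9, 5, 6, 9]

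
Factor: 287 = 7^1*41^1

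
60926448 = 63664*957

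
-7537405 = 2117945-9655350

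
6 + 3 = 9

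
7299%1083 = 801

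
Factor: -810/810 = -1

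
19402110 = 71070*273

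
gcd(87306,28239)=3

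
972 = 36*27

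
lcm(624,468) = 1872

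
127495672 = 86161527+41334145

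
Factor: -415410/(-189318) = 5^1 * 61^1 * 139^(-1) = 305/139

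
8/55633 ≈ 0.000144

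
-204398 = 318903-523301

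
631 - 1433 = -802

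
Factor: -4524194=-1*2^1*101^1*22397^1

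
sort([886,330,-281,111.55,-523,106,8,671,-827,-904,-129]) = [-904,-827,-523,-281,-129,8,106,111.55,330,671,886]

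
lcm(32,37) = 1184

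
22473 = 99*227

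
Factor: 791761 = 103^1*7687^1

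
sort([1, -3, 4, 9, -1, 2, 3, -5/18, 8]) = [-3, -1, -5/18, 1, 2, 3, 4, 8, 9]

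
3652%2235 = 1417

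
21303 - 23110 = -1807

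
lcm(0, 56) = 0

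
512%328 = 184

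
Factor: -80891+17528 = -1 * 3^1 * 21121^1 = -63363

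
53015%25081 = 2853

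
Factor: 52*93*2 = 2^3*3^1*13^1*31^1 = 9672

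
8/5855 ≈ 0.00137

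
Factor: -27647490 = -1 * 2^1 * 3^1 * 5^1 * 13^1 * 70891^1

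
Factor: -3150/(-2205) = 2^1*5^1*7^(-1) = 10/7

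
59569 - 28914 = 30655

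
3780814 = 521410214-517629400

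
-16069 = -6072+-9997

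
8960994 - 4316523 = 4644471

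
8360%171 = 152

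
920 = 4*230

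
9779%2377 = 271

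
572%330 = 242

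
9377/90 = 104+17/90 ≈ 104.19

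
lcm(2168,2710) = 10840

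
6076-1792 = 4284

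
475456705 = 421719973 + 53736732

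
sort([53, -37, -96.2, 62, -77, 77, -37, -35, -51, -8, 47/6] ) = [-96.2, -77, -51, -37, -37, -35, -8, 47/6, 53, 62, 77] 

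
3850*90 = 346500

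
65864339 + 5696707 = 71561046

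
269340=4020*67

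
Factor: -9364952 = -1*2^3*59^1*19841^1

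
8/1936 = 1/242 ≈ 0.00413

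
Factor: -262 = -1 * 2^1 * 131^1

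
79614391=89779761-10165370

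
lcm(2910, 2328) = 11640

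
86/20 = 4 + 3/10 = 4.30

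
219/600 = 73/200 = 0.365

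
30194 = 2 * 15097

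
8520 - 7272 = 1248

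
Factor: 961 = 31^2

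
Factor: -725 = -1*5^2*29^1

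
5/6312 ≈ 0.000792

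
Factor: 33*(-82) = -1*2^1*3^1*11^1*41^1 = -2706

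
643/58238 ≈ 0.0110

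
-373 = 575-948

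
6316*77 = 486332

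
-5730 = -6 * 955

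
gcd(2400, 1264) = 16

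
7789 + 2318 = 10107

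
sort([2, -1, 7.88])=[-1, 2, 7.88]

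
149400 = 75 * 1992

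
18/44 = 9/22≈0.409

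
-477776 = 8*(-59722) 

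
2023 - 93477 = -91454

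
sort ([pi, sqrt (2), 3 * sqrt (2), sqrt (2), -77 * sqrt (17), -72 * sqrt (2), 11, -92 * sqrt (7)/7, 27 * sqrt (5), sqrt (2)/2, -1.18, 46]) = [-77 * sqrt (17), -72 * sqrt (2), -92 * sqrt (7)/7, -1.18, sqrt (2)/2, sqrt (2), sqrt (2), pi, 3 * sqrt (2), 11, 46, 27 * sqrt (5)]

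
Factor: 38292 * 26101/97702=2^1 * 3^1 * 11^(-1) * 43^1 * 607^1 * 3191^1 * 4441^(-1)=499729746/48851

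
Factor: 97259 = 97259^1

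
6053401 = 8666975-2613574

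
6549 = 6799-250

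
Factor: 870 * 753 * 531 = 2^1 * 3^4 * 5^1 * 29^1 * 59^1 * 251^1 = 347863410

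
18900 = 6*3150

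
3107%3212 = 3107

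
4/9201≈0.000435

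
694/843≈0.823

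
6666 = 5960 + 706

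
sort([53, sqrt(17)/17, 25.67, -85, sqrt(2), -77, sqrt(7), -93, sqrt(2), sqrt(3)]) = [-93, -85, -77, sqrt(17)/17, sqrt(2), sqrt(2), sqrt(3), sqrt(7), 25.67, 53]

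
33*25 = 825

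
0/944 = 0 = 0.00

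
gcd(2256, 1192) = 8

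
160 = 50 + 110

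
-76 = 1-77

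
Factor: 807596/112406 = 2^1*7^(-2)*31^(-1)*37^(-1)*101^1*1999^1 = 403798/56203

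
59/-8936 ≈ -0.00660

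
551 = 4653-4102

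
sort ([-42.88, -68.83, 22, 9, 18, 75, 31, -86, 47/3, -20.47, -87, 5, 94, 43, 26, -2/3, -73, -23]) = [-87, -86, -73, -68.83, -42.88, -23, -20.47, -2/3, 5, 9, 47/3, 18, 22, 26, 31, 43, 75, 94]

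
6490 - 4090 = 2400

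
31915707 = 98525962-66610255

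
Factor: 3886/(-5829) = -1*2^1*3^(-1) = -2/3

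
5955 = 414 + 5541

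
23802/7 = 3400 + 2/7 ≈ 3400.29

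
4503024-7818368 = -3315344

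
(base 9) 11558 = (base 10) 7748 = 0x1e44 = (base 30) 8i8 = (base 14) 2b76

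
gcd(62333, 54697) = 83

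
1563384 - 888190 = 675194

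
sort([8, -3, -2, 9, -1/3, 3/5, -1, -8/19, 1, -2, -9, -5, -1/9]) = [-9, -5, -3, -2, -2, -1, -8/19, -1/3, -1/9, 3/5, 1, 8, 9]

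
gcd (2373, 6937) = 7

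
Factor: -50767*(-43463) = 7^2*887^1*50767^1 = 2206486121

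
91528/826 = 45764/413 ≈ 110.81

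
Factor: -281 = -1*281^1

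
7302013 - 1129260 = 6172753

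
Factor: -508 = -1*2^2*127^1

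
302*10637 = 3212374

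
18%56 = 18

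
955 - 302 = 653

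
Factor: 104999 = 104999^1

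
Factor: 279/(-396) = -1*2^(-2)*11^(-1)*31^1 = -31/44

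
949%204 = 133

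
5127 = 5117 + 10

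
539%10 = 9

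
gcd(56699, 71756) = 1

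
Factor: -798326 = -1*2^1*399163^1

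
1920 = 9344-7424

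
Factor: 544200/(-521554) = -1 * 2^2 * 3^1 * 5^2 * 11^(-1) * 151^(-1) * 157^(-1) * 907^1 = -272100/260777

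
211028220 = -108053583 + 319081803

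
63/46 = 1 + 17/46≈1.37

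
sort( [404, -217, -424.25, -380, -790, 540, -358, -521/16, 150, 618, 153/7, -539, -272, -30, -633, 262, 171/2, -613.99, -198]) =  [-790, -633, -613.99, -539, -424.25, -380, -358, -272, -217, -198, -521/16, -30, 153/7, 171/2, 150, 262, 404, 540, 618]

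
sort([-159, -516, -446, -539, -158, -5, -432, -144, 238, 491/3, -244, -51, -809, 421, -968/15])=[-809, -539, -516, -446, -432, -244, -159, -158, -144, -968/15, -51, -5, 491/3, 238, 421]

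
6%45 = 6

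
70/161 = 10/23≈0.435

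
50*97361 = 4868050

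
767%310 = 147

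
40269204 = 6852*5877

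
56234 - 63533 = -7299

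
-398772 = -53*7524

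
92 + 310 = 402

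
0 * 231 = 0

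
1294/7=184+6/7 ≈ 184.86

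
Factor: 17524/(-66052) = -1 * 7^(-2) * 13^1 = -13/49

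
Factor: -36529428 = -1 * 2^2 * 3^1 * 13^1 * 23^1 * 10181^1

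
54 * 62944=3398976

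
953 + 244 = 1197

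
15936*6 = 95616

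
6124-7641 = -1517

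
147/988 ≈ 0.149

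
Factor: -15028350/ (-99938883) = 2^1 * 5^2 * 11^ (-1) * 593^ (-1) * 5107^ (-1) * 100189^1 = 5009450/33312961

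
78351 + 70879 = 149230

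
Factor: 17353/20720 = 2^(-4)*5^(-1)*67^1 = 67/80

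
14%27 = 14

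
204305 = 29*7045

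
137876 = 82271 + 55605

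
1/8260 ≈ 0.000121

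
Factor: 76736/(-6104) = -1 * 2^3 * 7^(-1) * 11^1 = -88/7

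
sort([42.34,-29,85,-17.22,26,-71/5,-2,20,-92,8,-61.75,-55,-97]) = [-97,-92,-61.75,-55,-29,-17.22,-71/5,-2,8,20,26,42.34,85]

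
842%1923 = 842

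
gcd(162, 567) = 81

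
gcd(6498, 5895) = 9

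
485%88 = 45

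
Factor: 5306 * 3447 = 2^1 * 3^2 * 7^1 * 379^1 * 383^1 = 18289782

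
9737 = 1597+8140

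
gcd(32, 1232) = 16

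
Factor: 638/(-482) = -1*11^1*29^1*241^(-1) = -319/241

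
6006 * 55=330330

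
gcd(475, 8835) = 95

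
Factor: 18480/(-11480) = -1*2^1*3^1*11^1*41^(-1) = -66/41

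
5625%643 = 481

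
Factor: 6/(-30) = -1*5^(-1) = -1/5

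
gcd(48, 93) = 3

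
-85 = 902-987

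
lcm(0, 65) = 0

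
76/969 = 4/51 ≈ 0.0784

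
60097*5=300485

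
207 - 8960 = -8753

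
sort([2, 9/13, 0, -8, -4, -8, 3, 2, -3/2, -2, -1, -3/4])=[-8, -8, -4, -2, -3/2, -1, -3/4, 0, 9/13, 2, 2, 3]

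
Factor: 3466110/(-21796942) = -1*3^1*5^1*31^1*3727^1*10898471^(-1) = -1733055/10898471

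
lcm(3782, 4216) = 257176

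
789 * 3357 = 2648673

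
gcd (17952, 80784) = 8976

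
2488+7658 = 10146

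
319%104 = 7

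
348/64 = 87/16 ≈ 5.44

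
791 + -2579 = -1788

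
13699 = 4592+9107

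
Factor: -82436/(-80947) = 2^2*37^1*61^(-1)*557^1*1327^(-1)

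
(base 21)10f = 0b111001000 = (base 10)456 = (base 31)em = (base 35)d1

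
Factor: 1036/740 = 5^(-1)*7^1 = 7/5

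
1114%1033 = 81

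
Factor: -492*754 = -1*2^3*3^1*13^1*29^1*41^1 = -370968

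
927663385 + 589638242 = 1517301627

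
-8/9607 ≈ -0.000833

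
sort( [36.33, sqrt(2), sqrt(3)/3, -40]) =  [-40, sqrt(3)/3, sqrt(2), 36.33]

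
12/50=6/25=0.24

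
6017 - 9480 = -3463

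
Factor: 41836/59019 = 2^2*3^(-1)*103^(-1)*191^(-1)*10459^1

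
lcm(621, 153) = 10557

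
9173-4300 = 4873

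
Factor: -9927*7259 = -1*3^2*7^1*17^1*61^1*1103^1 = -72060093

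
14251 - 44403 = -30152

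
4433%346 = 281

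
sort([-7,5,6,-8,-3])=[-8,-7,-3,5,6]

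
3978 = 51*78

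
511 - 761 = -250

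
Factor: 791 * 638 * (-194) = -1 * 2^2 * 7^1 * 11^1 * 29^1 * 97^1 * 113^1 = -97903652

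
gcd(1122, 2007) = 3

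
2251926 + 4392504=6644430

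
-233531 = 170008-403539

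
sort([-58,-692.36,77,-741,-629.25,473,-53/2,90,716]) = [-741,-692.36,-629.25,-58,-53/2,77,90,473,716]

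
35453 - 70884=-35431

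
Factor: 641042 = 2^1 * 320521^1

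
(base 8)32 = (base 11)24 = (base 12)22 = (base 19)17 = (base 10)26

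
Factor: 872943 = 3^1*43^1*67^1*101^1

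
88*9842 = 866096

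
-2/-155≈0.0129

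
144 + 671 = 815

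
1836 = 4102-2266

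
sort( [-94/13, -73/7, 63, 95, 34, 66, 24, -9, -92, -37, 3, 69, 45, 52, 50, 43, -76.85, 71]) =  [-92, -76.85, -37, -73/7, -9, -94/13, 3, 24, 34, 43, 45, 50, 52, 63, 66, 69, 71, 95]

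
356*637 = 226772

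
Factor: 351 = 3^3 * 13^1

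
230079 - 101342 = 128737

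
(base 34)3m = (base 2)1111100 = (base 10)124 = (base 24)54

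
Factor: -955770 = -1 * 2^1 * 3^1 * 5^1 * 31859^1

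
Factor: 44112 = 2^4 * 3^1 * 919^1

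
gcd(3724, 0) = 3724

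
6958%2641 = 1676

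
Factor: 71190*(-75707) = -1*2^1*3^2*5^1*7^1*113^1*75707^1 = -5389581330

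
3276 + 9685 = 12961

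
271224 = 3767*72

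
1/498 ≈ 0.00201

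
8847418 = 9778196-930778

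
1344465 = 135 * 9959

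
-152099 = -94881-57218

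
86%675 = 86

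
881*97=85457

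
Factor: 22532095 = 5^1*4506419^1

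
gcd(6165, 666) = 9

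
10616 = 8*1327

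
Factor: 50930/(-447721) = -1 * 2^1 * 5^1 * 11^1 * 967^(-1) = -110/967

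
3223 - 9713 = -6490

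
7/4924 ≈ 0.00142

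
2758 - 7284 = -4526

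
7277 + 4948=12225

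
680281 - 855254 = -174973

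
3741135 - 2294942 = 1446193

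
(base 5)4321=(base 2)1001001010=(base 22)14e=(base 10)586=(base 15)291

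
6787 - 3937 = 2850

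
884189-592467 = 291722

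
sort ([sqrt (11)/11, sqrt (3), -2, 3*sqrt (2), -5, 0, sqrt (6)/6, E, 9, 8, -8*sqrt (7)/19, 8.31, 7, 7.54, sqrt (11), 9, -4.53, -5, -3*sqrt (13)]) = [-3*sqrt (13), -5, -5, -4.53, -2, -8*sqrt (7)/19, 0, sqrt (11)/11, sqrt (6)/6, sqrt (3), E, sqrt (11), 3*sqrt (2), 7, 7.54, 8, 8.31, 9, 9]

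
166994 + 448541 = 615535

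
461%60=41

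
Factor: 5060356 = 2^2*7^1*17^1*10631^1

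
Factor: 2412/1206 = 2^1 = 2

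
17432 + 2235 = 19667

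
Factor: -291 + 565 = 2^1 * 137^1 = 274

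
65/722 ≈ 0.0900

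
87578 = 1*87578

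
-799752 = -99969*8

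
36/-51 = -12/17 ≈ -0.706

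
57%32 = 25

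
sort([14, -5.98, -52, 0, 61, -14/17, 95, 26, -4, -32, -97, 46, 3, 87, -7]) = [-97, -52, -32, -7, -5.98, -4, -14/17, 0, 3, 14, 26, 46, 61, 87, 95]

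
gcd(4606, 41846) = 98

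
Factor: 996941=11^1 * 90631^1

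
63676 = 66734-3058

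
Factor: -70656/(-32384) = 2^3*3^1*11^(-1) = 24/11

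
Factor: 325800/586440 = 3^(-2)*5^1 = 5/9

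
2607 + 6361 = 8968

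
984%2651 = 984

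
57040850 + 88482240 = 145523090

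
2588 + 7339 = 9927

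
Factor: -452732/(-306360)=2^(-1)*3^(-2)*5^(-1)*7^1*19^1=133/90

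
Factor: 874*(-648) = -1*2^4*3^4*19^1*23^1 = -566352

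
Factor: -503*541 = -1*503^1*541^1 = -272123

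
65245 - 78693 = -13448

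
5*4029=20145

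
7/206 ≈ 0.0340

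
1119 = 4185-3066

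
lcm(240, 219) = 17520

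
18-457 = -439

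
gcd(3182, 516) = 86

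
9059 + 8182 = 17241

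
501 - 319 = 182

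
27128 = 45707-18579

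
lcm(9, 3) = 9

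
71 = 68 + 3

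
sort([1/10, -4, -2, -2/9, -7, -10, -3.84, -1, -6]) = [-10, -7, -6, -4, -3.84, -2, -1, -2/9, 1/10]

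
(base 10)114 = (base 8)162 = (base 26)4a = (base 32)3i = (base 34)3c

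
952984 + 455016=1408000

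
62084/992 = 15521/248≈62.58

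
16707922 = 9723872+6984050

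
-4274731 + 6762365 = 2487634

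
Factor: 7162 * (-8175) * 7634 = -1 * 2^2 * 3^1 * 5^2 * 11^1 * 109^1 * 347^1 * 3581^1 = -446965737900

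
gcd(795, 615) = 15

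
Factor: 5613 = 3^1*1871^1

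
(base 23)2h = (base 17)3c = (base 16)3f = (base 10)63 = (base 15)43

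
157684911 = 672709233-515024322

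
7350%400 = 150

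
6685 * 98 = 655130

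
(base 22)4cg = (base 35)1sb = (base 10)2216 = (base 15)9cb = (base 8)4250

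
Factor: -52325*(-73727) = 5^2*7^1*13^1*23^1*73727^1 = 3857765275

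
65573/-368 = -2851/16 ≈ -178.19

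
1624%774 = 76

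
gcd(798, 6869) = 1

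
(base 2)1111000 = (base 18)6c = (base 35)3f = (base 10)120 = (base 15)80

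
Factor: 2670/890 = 3^1 = 3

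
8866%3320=2226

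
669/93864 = 223/31288 ≈ 0.00713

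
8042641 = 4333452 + 3709189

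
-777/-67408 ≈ 0.0115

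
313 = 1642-1329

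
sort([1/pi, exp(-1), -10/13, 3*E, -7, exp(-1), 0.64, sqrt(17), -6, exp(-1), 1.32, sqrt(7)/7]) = [-7, -6, -10/13, 1/pi, exp(-1), exp(-1), exp(-1), sqrt(7)/7, 0.64, 1.32, sqrt(17), 3*E]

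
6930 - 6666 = 264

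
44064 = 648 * 68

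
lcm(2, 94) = 94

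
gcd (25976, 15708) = 68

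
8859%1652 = 599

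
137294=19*7226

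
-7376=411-7787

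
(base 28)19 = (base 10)37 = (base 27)1a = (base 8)45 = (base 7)52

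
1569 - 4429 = -2860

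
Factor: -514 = -1 * 2^1 * 257^1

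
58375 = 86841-28466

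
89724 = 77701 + 12023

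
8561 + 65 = 8626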